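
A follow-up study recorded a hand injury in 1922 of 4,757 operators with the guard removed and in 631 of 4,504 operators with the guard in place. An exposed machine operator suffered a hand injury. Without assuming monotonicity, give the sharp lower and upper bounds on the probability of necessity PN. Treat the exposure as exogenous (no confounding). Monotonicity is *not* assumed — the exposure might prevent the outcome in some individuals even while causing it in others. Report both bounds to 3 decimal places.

p₁ = P(outcome | exposed) = 1922/4757 = 0.40404
p₀ = P(outcome | unexposed) = 631/4504 = 0.1401
Under exogeneity alone the bounds on PN are max{0,(p₁−p₀)/p₁} ≤ PN ≤ min{1,(1−p₀)/p₁}.
  lower = (p₁ − p₀)/p₁ = 0.26394 / 0.40404 ≈ 0.6533
  upper = min{1, (1 − p₀)/p₁} = 0.8599 / 0.40404 ≈ 2.1283 → capped at 1

0.653 ≤ PN ≤ 1.000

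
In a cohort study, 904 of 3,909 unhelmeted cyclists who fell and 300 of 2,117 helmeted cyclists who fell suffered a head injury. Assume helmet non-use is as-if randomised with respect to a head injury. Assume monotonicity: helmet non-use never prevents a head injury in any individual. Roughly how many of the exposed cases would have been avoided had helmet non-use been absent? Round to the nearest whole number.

p₁ = P(outcome | exposed) = 904/3909 = 0.23126
p₀ = P(outcome | unexposed) = 300/2117 = 0.14171
PN = (p₁ − p₀)/p₁ = (0.23126 − 0.14171) / 0.23126 ≈ 0.38723.
Attributable cases ≈ PN × (exposed cases) = 0.38723 × 904 ≈ 350.06.

about 350 cases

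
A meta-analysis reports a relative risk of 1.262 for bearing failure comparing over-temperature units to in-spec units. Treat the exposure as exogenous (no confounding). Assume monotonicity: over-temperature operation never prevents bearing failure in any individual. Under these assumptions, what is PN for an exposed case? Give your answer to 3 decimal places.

PN ≈ 0.208

Under exogeneity and monotonicity, PN = (RR − 1) / RR = 1 − 1/RR.
PN = (1.262 − 1) / 1.262 = 0.262 / 1.262 ≈ 0.2076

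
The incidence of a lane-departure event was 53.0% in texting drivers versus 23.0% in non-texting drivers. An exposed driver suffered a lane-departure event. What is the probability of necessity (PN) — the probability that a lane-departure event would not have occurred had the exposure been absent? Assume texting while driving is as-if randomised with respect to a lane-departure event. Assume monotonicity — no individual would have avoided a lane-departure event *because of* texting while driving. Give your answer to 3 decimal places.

p₁ = 0.53, p₀ = 0.23.
Under exogeneity and monotonicity, PN = (p₁ − p₀) / p₁.
PN = (0.53 − 0.23) / 0.53 = 0.3 / 0.53 ≈ 0.5660

PN ≈ 0.566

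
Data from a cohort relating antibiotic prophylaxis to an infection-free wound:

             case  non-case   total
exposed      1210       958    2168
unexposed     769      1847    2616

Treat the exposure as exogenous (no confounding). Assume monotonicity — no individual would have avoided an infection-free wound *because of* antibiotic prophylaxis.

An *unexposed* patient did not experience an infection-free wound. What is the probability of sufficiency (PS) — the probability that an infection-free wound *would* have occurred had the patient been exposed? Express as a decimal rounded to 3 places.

PS ≈ 0.374

p₁ = P(outcome | exposed) = 1210/2168 = 0.55812
p₀ = P(outcome | unexposed) = 769/2616 = 0.29396
Under exogeneity and monotonicity, PS = (p₁ − p₀)/(1 − p₀).
PS = (0.55812 − 0.29396) / 0.70604 ≈ 0.3741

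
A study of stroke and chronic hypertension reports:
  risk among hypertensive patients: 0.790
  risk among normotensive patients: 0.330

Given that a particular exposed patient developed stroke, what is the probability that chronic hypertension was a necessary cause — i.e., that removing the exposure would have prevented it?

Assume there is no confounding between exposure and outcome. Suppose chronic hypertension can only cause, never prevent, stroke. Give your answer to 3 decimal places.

PN ≈ 0.582

Let p₁ = 0.79, p₀ = 0.33.
Under exogeneity and monotonicity, PN = (p₁ − p₀) / p₁.
PN = (0.79 − 0.33) / 0.79 = 0.46 / 0.79 ≈ 0.5823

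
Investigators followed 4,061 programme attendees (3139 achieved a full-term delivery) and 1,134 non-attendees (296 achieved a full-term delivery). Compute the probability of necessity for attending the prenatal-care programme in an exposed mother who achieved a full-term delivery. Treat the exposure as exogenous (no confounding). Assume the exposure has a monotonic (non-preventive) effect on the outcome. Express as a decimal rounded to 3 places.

PN ≈ 0.662

p₁ = P(outcome | exposed) = 3139/4061 = 0.77296
p₀ = P(outcome | unexposed) = 296/1134 = 0.26102
Under exogeneity and monotonicity, PN = (p₁ − p₀) / p₁.
PN = (0.77296 − 0.26102) / 0.77296 = 0.51194 / 0.77296 ≈ 0.6623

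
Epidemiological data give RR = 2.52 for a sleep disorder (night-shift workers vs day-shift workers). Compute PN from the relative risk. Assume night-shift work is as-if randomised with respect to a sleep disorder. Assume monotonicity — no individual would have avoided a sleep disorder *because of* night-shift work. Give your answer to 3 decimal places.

Under exogeneity and monotonicity, PN = (RR − 1) / RR = 1 − 1/RR.
PN = (2.52 − 1) / 2.52 = 1.52 / 2.52 ≈ 0.6032

PN ≈ 0.603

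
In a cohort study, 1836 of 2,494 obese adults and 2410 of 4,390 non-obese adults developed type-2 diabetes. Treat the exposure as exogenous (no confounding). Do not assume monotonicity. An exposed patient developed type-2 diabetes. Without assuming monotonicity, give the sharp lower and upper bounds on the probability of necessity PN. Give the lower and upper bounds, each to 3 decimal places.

0.254 ≤ PN ≤ 0.613

p₁ = P(outcome | exposed) = 1836/2494 = 0.73617
p₀ = P(outcome | unexposed) = 2410/4390 = 0.54897
Under exogeneity alone the bounds on PN are max{0,(p₁−p₀)/p₁} ≤ PN ≤ min{1,(1−p₀)/p₁}.
  lower = (p₁ − p₀)/p₁ = 0.18719 / 0.73617 ≈ 0.2543
  upper = min{1, (1 − p₀)/p₁} = 0.45103 / 0.73617 ≈ 0.6127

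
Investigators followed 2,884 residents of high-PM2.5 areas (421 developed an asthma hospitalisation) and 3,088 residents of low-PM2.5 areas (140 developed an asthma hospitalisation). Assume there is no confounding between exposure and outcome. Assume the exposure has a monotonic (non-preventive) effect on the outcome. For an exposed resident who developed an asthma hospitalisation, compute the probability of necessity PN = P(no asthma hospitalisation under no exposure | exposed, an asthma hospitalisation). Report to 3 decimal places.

p₁ = P(outcome | exposed) = 421/2884 = 0.14598
p₀ = P(outcome | unexposed) = 140/3088 = 0.045337
Under exogeneity and monotonicity, PN = (p₁ − p₀) / p₁.
PN = (0.14598 − 0.045337) / 0.14598 = 0.10064 / 0.14598 ≈ 0.6894

PN ≈ 0.689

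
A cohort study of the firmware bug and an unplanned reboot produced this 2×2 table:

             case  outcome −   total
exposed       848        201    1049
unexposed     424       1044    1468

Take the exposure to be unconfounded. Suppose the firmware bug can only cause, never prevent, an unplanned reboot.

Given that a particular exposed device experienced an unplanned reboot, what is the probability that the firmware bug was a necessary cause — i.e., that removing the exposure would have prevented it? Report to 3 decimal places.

PN ≈ 0.643

p₁ = P(outcome | exposed) = 848/1049 = 0.80839
p₀ = P(outcome | unexposed) = 424/1468 = 0.28883
Under exogeneity and monotonicity, PN = (p₁ − p₀)/p₁.
PN = (0.80839 − 0.28883) / 0.80839 ≈ 0.6427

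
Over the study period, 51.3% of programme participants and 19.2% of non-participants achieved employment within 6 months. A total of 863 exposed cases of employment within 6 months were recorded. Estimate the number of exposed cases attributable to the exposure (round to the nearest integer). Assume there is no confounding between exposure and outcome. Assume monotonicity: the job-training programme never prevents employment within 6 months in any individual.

about 540 cases

p₁ = 0.513, p₀ = 0.192.
PN = (p₁ − p₀)/p₁ = (0.513 − 0.192) / 0.513 ≈ 0.62573.
Attributable cases ≈ PN × (exposed cases) = 0.62573 × 863 ≈ 540.01.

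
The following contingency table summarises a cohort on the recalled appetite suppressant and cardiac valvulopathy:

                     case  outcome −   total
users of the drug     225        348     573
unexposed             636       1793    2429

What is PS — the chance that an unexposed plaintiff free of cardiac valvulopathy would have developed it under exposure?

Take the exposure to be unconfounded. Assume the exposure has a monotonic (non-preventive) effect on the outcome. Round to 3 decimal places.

PS ≈ 0.177

p₁ = P(outcome | exposed) = 225/573 = 0.39267
p₀ = P(outcome | unexposed) = 636/2429 = 0.26184
Under exogeneity and monotonicity, PS = (p₁ − p₀)/(1 − p₀).
PS = (0.39267 − 0.26184) / 0.73816 ≈ 0.1772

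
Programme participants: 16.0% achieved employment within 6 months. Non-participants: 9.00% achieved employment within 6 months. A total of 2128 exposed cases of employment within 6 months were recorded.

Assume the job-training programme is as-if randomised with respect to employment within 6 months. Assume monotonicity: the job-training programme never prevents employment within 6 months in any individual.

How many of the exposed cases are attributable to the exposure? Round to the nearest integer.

p₁ = 0.16, p₀ = 0.09.
PN = (p₁ − p₀)/p₁ = (0.16 − 0.09) / 0.16 ≈ 0.43750.
Attributable cases ≈ PN × (exposed cases) = 0.43750 × 2128 ≈ 931.00.

about 931 cases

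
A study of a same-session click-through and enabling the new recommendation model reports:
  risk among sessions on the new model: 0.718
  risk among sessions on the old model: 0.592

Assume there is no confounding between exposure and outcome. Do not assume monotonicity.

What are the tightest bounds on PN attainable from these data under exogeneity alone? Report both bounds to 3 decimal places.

Let p₁ = 0.718, p₀ = 0.592.
Under exogeneity alone the bounds on PN are max{0,(p₁−p₀)/p₁} ≤ PN ≤ min{1,(1−p₀)/p₁}.
  lower = (p₁ − p₀)/p₁ = 0.126 / 0.718 ≈ 0.1755
  upper = min{1, (1 − p₀)/p₁} = 0.408 / 0.718 ≈ 0.5682

0.175 ≤ PN ≤ 0.568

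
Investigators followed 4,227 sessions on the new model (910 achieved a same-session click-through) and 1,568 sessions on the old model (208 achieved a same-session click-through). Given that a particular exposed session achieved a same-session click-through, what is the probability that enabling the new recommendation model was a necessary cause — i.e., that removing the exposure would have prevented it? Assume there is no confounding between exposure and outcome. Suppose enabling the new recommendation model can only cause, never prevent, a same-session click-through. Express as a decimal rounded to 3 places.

PN ≈ 0.384

p₁ = P(outcome | exposed) = 910/4227 = 0.21528
p₀ = P(outcome | unexposed) = 208/1568 = 0.13265
Under exogeneity and monotonicity, PN = (p₁ − p₀) / p₁.
PN = (0.21528 − 0.13265) / 0.21528 = 0.08263 / 0.21528 ≈ 0.3838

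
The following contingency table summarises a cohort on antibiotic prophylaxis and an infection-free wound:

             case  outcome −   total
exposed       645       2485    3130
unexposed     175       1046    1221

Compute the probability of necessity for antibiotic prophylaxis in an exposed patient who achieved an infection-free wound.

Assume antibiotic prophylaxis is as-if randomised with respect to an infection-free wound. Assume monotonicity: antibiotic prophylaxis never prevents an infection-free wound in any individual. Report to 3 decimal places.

PN ≈ 0.304

p₁ = P(outcome | exposed) = 645/3130 = 0.20607
p₀ = P(outcome | unexposed) = 175/1221 = 0.14333
Under exogeneity and monotonicity, PN = (p₁ − p₀) / p₁.
PN = (0.20607 − 0.14333) / 0.20607 = 0.062745 / 0.20607 ≈ 0.3045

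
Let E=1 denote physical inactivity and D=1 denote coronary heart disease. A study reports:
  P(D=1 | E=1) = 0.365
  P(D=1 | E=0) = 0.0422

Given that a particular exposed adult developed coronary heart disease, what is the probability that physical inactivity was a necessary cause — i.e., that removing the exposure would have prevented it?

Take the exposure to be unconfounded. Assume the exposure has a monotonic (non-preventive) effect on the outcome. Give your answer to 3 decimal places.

PN ≈ 0.884

Let p₁ = 0.365, p₀ = 0.0422.
Under exogeneity and monotonicity, PN = (p₁ − p₀) / p₁.
PN = (0.365 − 0.0422) / 0.365 = 0.3228 / 0.365 ≈ 0.8844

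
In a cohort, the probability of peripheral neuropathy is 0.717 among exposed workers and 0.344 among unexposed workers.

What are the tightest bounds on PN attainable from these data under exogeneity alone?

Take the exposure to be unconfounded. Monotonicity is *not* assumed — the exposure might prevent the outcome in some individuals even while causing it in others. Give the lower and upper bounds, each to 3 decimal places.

0.520 ≤ PN ≤ 0.915

Let p₁ = 0.717, p₀ = 0.344.
Under exogeneity alone the bounds on PN are max{0,(p₁−p₀)/p₁} ≤ PN ≤ min{1,(1−p₀)/p₁}.
  lower = (p₁ − p₀)/p₁ = 0.373 / 0.717 ≈ 0.5202
  upper = min{1, (1 − p₀)/p₁} = 0.656 / 0.717 ≈ 0.9149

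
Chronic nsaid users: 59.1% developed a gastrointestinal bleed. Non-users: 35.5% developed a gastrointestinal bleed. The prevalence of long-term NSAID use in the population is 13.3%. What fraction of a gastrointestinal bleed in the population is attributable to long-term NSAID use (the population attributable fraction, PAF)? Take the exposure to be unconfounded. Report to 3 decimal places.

PAF ≈ 0.081

p₁ = 0.591, p₀ = 0.355.
Overall risk P(Y=1) = π·p₁ + (1−π)·p₀ = 0.133×0.591 + 0.867×0.355 = 0.38639.
Under exogeneity, PAF = [P(Y=1) − p₀] / P(Y=1).
PAF = (0.38639 − 0.355) / 0.38639 ≈ 0.0812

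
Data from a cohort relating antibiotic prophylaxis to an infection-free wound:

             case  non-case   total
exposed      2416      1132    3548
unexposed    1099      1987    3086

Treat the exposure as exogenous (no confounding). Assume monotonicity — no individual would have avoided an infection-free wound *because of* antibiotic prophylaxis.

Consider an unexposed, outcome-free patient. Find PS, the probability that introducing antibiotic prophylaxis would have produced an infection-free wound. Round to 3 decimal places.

PS ≈ 0.504

p₁ = P(outcome | exposed) = 2416/3548 = 0.68095
p₀ = P(outcome | unexposed) = 1099/3086 = 0.35612
Under exogeneity and monotonicity, PS = (p₁ − p₀)/(1 − p₀).
PS = (0.68095 − 0.35612) / 0.64388 ≈ 0.5045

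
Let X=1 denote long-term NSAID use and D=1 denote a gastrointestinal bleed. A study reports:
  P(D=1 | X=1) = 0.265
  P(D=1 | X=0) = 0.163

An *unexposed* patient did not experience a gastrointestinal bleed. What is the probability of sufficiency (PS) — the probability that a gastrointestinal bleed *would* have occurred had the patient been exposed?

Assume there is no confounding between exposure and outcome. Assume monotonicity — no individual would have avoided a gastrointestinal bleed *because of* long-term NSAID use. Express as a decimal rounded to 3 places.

Let p₁ = 0.265, p₀ = 0.163.
Under exogeneity and monotonicity, PS = (p₁ − p₀) / (1 − p₀).
PS = (0.265 − 0.163) / (1 − 0.163) = 0.102 / 0.837 ≈ 0.1219

PS ≈ 0.122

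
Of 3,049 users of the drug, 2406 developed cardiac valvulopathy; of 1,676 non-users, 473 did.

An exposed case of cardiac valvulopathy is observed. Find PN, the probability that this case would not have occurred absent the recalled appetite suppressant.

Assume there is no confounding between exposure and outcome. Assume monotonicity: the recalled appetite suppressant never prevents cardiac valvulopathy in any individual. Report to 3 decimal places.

p₁ = P(outcome | exposed) = 2406/3049 = 0.78911
p₀ = P(outcome | unexposed) = 473/1676 = 0.28222
Under exogeneity and monotonicity, PN = (p₁ − p₀) / p₁.
PN = (0.78911 − 0.28222) / 0.78911 = 0.50689 / 0.78911 ≈ 0.6424

PN ≈ 0.642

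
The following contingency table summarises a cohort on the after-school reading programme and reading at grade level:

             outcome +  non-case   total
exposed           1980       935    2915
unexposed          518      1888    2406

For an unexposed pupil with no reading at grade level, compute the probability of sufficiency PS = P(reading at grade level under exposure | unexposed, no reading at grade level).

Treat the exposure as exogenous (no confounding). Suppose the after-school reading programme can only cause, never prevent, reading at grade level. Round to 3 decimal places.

p₁ = P(outcome | exposed) = 1980/2915 = 0.67925
p₀ = P(outcome | unexposed) = 518/2406 = 0.2153
Under exogeneity and monotonicity, PS = (p₁ − p₀) / (1 − p₀).
PS = (0.67925 − 0.2153) / (1 − 0.2153) = 0.46395 / 0.7847 ≈ 0.5912

PS ≈ 0.591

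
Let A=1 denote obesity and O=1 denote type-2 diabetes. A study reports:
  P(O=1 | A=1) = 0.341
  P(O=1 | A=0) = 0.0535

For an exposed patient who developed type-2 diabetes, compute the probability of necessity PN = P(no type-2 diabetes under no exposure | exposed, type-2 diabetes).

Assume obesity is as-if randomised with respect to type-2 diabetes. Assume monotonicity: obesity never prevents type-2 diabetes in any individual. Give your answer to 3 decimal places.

PN ≈ 0.843

Let p₁ = 0.341, p₀ = 0.0535.
Under exogeneity and monotonicity, PN = (p₁ − p₀) / p₁.
PN = (0.341 − 0.0535) / 0.341 = 0.2875 / 0.341 ≈ 0.8431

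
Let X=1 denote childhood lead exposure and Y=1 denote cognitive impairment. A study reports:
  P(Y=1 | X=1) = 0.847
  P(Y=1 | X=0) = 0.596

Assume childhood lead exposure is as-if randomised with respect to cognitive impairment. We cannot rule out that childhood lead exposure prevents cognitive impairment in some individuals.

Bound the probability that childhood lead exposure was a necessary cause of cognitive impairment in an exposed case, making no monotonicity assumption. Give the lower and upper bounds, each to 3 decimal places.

Let p₁ = 0.847, p₀ = 0.596.
Under exogeneity alone the bounds on PN are max{0,(p₁−p₀)/p₁} ≤ PN ≤ min{1,(1−p₀)/p₁}.
  lower = (p₁ − p₀)/p₁ = 0.251 / 0.847 ≈ 0.2963
  upper = min{1, (1 − p₀)/p₁} = 0.404 / 0.847 ≈ 0.4770

0.296 ≤ PN ≤ 0.477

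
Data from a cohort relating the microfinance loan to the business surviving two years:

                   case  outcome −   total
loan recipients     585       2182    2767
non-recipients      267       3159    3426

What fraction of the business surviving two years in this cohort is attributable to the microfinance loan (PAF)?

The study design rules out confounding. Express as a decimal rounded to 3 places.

p₁ = P(outcome | exposed) = 585/2767 = 0.21142
p₀ = P(outcome | unexposed) = 267/3426 = 0.077933
Exposure prevalence π = 2767/6193 = 0.44679; overall risk P(Y=1) = 0.13757.
Under exogeneity, PAF = [P(Y=1) − p₀]/P(Y=1).
PAF = (0.13757 − 0.077933) / 0.13757 ≈ 0.4335

PAF ≈ 0.434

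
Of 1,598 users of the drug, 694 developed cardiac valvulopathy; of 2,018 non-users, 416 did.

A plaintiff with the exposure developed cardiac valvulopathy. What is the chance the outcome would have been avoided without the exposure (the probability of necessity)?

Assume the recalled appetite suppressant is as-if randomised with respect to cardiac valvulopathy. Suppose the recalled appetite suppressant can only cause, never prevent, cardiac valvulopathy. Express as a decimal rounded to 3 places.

PN ≈ 0.525

p₁ = P(outcome | exposed) = 694/1598 = 0.43429
p₀ = P(outcome | unexposed) = 416/2018 = 0.20614
Under exogeneity and monotonicity, PN = (p₁ − p₀) / p₁.
PN = (0.43429 − 0.20614) / 0.43429 = 0.22815 / 0.43429 ≈ 0.5253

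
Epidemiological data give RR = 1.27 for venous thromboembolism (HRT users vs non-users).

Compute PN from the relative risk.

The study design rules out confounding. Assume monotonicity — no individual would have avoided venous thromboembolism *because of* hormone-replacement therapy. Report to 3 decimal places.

PN ≈ 0.213

Under exogeneity and monotonicity, PN = (RR − 1) / RR = 1 − 1/RR.
PN = (1.27 − 1) / 1.27 = 0.27 / 1.27 ≈ 0.2126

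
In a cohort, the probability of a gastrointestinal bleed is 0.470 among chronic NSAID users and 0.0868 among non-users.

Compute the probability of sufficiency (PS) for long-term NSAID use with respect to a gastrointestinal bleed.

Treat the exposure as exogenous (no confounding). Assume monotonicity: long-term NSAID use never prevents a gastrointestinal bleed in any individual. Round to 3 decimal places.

Let p₁ = 0.47, p₀ = 0.0868.
Under exogeneity and monotonicity, PS = (p₁ − p₀) / (1 − p₀).
PS = (0.47 − 0.0868) / (1 − 0.0868) = 0.3832 / 0.9132 ≈ 0.4196

PS ≈ 0.420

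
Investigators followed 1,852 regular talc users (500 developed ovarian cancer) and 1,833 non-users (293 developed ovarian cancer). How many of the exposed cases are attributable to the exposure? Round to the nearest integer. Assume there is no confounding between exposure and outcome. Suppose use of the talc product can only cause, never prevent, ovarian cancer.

about 204 cases

p₁ = P(outcome | exposed) = 500/1852 = 0.26998
p₀ = P(outcome | unexposed) = 293/1833 = 0.15985
PN = (p₁ − p₀)/p₁ = (0.26998 − 0.15985) / 0.26998 ≈ 0.40793.
Attributable cases ≈ PN × (exposed cases) = 0.40793 × 500 ≈ 203.96.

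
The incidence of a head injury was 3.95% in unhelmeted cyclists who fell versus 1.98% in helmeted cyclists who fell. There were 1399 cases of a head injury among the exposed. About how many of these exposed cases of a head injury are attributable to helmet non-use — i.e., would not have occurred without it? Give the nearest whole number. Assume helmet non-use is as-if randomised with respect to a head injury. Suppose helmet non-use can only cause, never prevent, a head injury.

about 698 cases

p₁ = 0.0395, p₀ = 0.0198.
PN = (p₁ − p₀)/p₁ = (0.0395 − 0.0198) / 0.0395 ≈ 0.49873.
Attributable cases ≈ PN × (exposed cases) = 0.49873 × 1399 ≈ 697.73.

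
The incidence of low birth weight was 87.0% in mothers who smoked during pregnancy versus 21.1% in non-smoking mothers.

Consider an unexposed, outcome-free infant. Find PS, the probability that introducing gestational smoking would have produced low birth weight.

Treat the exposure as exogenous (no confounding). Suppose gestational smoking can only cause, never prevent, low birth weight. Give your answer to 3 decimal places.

PS ≈ 0.835

p₁ = 0.87, p₀ = 0.211.
Under exogeneity and monotonicity, PS = (p₁ − p₀) / (1 − p₀).
PS = (0.87 − 0.211) / (1 − 0.211) = 0.659 / 0.789 ≈ 0.8352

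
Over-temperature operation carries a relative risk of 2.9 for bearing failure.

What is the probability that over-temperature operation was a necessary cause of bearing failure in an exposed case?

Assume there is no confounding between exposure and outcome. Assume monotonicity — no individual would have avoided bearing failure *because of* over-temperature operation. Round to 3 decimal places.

PN ≈ 0.655

Under exogeneity and monotonicity, PN = (RR − 1) / RR = 1 − 1/RR.
PN = (2.9 − 1) / 2.9 = 1.9 / 2.9 ≈ 0.6552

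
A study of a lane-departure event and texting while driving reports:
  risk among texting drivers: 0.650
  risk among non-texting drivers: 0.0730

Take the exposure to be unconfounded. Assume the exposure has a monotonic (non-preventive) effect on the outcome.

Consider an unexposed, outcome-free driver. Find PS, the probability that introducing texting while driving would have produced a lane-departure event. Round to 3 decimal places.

Let p₁ = 0.65, p₀ = 0.073.
Under exogeneity and monotonicity, PS = (p₁ − p₀) / (1 − p₀).
PS = (0.65 − 0.073) / (1 − 0.073) = 0.577 / 0.927 ≈ 0.6224

PS ≈ 0.622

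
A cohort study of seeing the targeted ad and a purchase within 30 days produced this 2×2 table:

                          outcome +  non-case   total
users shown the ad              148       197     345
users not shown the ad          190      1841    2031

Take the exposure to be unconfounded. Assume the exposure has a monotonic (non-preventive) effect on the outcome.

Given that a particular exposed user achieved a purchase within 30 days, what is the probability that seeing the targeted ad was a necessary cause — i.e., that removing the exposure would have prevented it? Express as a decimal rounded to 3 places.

p₁ = P(outcome | exposed) = 148/345 = 0.42899
p₀ = P(outcome | unexposed) = 190/2031 = 0.09355
Under exogeneity and monotonicity, PN = (p₁ − p₀)/p₁.
PN = (0.42899 − 0.09355) / 0.42899 ≈ 0.7819

PN ≈ 0.782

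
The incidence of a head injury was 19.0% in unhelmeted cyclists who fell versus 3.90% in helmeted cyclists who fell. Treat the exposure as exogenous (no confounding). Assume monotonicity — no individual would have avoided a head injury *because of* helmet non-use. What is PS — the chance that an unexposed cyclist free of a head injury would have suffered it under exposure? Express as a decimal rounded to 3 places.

p₁ = 0.19, p₀ = 0.039.
Under exogeneity and monotonicity, PS = (p₁ − p₀) / (1 − p₀).
PS = (0.19 − 0.039) / (1 − 0.039) = 0.151 / 0.961 ≈ 0.1571

PS ≈ 0.157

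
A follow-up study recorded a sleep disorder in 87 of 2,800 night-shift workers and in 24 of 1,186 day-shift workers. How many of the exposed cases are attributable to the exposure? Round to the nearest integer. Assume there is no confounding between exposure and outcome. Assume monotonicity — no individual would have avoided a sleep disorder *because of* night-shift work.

p₁ = P(outcome | exposed) = 87/2800 = 0.031071
p₀ = P(outcome | unexposed) = 24/1186 = 0.020236
PN = (p₁ − p₀)/p₁ = (0.031071 − 0.020236) / 0.031071 ≈ 0.34872.
Attributable cases ≈ PN × (exposed cases) = 0.34872 × 87 ≈ 30.34.

about 30 cases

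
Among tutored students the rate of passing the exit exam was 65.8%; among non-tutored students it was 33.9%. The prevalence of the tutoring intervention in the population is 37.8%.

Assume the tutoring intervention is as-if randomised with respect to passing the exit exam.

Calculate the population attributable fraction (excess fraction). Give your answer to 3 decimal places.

p₁ = 0.658, p₀ = 0.339.
Overall risk P(Y=1) = π·p₁ + (1−π)·p₀ = 0.378×0.658 + 0.622×0.339 = 0.45958.
Under exogeneity, PAF = [P(Y=1) − p₀] / P(Y=1).
PAF = (0.45958 − 0.339) / 0.45958 ≈ 0.2624

PAF ≈ 0.262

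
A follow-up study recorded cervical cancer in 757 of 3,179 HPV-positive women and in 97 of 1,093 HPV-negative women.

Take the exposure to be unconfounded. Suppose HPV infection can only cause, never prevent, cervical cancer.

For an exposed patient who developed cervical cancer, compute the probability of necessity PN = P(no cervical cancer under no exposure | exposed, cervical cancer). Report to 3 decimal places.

PN ≈ 0.627

p₁ = P(outcome | exposed) = 757/3179 = 0.23813
p₀ = P(outcome | unexposed) = 97/1093 = 0.088747
Under exogeneity and monotonicity, PN = (p₁ − p₀) / p₁.
PN = (0.23813 − 0.088747) / 0.23813 = 0.14938 / 0.23813 ≈ 0.6273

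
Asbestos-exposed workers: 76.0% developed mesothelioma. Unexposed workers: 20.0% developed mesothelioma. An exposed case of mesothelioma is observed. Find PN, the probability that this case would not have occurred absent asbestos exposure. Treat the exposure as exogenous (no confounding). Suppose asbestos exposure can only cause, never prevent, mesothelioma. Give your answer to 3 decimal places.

p₁ = 0.76, p₀ = 0.2.
Under exogeneity and monotonicity, PN = (p₁ − p₀) / p₁.
PN = (0.76 − 0.2) / 0.76 = 0.56 / 0.76 ≈ 0.7368

PN ≈ 0.737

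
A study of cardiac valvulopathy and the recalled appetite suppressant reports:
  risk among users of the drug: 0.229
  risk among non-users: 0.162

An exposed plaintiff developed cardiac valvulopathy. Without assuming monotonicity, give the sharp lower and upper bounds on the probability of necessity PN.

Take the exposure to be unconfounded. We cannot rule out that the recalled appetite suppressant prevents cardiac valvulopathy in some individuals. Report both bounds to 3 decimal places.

0.293 ≤ PN ≤ 1.000

Let p₁ = 0.229, p₀ = 0.162.
Under exogeneity alone the bounds on PN are max{0,(p₁−p₀)/p₁} ≤ PN ≤ min{1,(1−p₀)/p₁}.
  lower = (p₁ − p₀)/p₁ = 0.067 / 0.229 ≈ 0.2926
  upper = min{1, (1 − p₀)/p₁} = 0.838 / 0.229 ≈ 3.6594 → capped at 1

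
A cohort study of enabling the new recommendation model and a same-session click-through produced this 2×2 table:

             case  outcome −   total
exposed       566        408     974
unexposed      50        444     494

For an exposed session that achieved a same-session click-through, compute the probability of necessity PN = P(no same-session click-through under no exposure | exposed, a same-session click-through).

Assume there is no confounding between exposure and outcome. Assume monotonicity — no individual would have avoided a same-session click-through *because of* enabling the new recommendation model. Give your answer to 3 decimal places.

p₁ = P(outcome | exposed) = 566/974 = 0.58111
p₀ = P(outcome | unexposed) = 50/494 = 0.10121
Under exogeneity and monotonicity, PN = (p₁ − p₀)/p₁.
PN = (0.58111 − 0.10121) / 0.58111 ≈ 0.8258

PN ≈ 0.826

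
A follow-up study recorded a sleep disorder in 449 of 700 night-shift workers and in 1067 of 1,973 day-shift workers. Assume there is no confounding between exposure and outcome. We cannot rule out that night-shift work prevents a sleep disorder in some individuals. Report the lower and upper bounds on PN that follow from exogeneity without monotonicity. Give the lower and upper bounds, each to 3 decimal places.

p₁ = P(outcome | exposed) = 449/700 = 0.64143
p₀ = P(outcome | unexposed) = 1067/1973 = 0.5408
Under exogeneity alone the bounds on PN are max{0,(p₁−p₀)/p₁} ≤ PN ≤ min{1,(1−p₀)/p₁}.
  lower = (p₁ − p₀)/p₁ = 0.10063 / 0.64143 ≈ 0.1569
  upper = min{1, (1 − p₀)/p₁} = 0.4592 / 0.64143 ≈ 0.7159

0.157 ≤ PN ≤ 0.716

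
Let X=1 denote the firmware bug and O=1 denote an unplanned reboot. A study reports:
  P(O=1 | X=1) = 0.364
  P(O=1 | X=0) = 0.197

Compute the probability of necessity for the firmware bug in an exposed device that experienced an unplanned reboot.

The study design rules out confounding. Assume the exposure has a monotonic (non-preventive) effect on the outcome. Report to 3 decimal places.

PN ≈ 0.459

Let p₁ = 0.364, p₀ = 0.197.
Under exogeneity and monotonicity, PN = (p₁ − p₀) / p₁.
PN = (0.364 − 0.197) / 0.364 = 0.167 / 0.364 ≈ 0.4588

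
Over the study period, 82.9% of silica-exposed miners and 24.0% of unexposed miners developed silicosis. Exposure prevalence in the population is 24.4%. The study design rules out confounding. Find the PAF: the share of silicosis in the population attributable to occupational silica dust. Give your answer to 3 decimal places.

PAF ≈ 0.375

p₁ = 0.829, p₀ = 0.24.
Overall risk P(Y=1) = π·p₁ + (1−π)·p₀ = 0.244×0.829 + 0.756×0.24 = 0.38372.
Under exogeneity, PAF = [P(Y=1) − p₀] / P(Y=1).
PAF = (0.38372 − 0.24) / 0.38372 ≈ 0.3745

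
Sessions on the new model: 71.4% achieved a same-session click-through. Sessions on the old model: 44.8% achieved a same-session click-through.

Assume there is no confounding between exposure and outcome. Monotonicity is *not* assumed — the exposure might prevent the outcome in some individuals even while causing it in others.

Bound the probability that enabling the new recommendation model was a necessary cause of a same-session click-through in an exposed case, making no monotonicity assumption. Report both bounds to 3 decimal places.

p₁ = 0.714, p₀ = 0.448.
Under exogeneity alone the bounds on PN are max{0,(p₁−p₀)/p₁} ≤ PN ≤ min{1,(1−p₀)/p₁}.
  lower = (p₁ − p₀)/p₁ = 0.266 / 0.714 ≈ 0.3725
  upper = min{1, (1 − p₀)/p₁} = 0.552 / 0.714 ≈ 0.7731

0.373 ≤ PN ≤ 0.773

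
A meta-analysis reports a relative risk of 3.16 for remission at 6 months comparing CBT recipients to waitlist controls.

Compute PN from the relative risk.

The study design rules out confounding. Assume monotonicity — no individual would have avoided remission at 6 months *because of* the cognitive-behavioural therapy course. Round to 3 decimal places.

Under exogeneity and monotonicity, PN = (RR − 1) / RR = 1 − 1/RR.
PN = (3.16 − 1) / 3.16 = 2.16 / 3.16 ≈ 0.6835

PN ≈ 0.684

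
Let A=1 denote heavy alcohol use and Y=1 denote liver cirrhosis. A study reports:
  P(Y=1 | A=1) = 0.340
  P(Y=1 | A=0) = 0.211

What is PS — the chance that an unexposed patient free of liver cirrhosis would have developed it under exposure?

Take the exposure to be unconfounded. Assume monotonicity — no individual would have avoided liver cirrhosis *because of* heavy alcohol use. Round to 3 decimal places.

PS ≈ 0.163

Let p₁ = 0.34, p₀ = 0.211.
Under exogeneity and monotonicity, PS = (p₁ − p₀) / (1 − p₀).
PS = (0.34 − 0.211) / (1 − 0.211) = 0.129 / 0.789 ≈ 0.1635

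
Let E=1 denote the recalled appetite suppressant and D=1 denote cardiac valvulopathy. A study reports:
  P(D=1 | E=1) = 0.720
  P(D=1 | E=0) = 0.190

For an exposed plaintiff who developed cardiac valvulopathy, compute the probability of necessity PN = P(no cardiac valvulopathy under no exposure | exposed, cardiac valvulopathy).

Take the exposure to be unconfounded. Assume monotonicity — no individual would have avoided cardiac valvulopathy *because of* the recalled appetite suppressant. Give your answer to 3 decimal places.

Let p₁ = 0.72, p₀ = 0.19.
Under exogeneity and monotonicity, PN = (p₁ − p₀) / p₁.
PN = (0.72 − 0.19) / 0.72 = 0.53 / 0.72 ≈ 0.7361

PN ≈ 0.736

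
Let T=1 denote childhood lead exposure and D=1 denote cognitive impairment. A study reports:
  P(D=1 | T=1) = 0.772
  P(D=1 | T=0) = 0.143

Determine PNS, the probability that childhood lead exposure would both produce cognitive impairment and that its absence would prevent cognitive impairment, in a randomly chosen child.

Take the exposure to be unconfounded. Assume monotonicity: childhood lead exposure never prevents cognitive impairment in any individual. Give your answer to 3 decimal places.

Let p₁ = 0.772, p₀ = 0.143.
Under exogeneity and monotonicity, PNS = p₁ − p₀.
PNS = 0.772 − 0.143 = 0.629

PNS ≈ 0.629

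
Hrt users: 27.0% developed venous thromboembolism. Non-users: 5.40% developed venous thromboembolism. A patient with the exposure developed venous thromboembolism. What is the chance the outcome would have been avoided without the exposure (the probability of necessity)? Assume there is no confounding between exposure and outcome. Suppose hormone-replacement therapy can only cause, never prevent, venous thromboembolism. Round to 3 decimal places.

PN ≈ 0.800

p₁ = 0.27, p₀ = 0.054.
Under exogeneity and monotonicity, PN = (p₁ − p₀) / p₁.
PN = (0.27 − 0.054) / 0.27 = 0.216 / 0.27 ≈ 0.8000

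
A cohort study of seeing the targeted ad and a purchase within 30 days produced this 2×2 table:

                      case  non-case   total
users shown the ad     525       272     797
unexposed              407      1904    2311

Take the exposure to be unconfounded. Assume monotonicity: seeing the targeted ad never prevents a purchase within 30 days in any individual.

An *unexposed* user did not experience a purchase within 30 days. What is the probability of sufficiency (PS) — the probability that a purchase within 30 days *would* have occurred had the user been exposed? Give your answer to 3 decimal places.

PS ≈ 0.586

p₁ = P(outcome | exposed) = 525/797 = 0.65872
p₀ = P(outcome | unexposed) = 407/2311 = 0.17611
Under exogeneity and monotonicity, PS = (p₁ − p₀)/(1 − p₀).
PS = (0.65872 − 0.17611) / 0.82389 ≈ 0.5858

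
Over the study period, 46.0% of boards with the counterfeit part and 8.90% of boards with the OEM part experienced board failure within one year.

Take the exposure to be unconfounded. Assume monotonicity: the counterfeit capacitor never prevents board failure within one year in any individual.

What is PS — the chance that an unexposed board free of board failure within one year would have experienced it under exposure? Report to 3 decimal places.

PS ≈ 0.407

p₁ = 0.46, p₀ = 0.089.
Under exogeneity and monotonicity, PS = (p₁ − p₀) / (1 − p₀).
PS = (0.46 − 0.089) / (1 − 0.089) = 0.371 / 0.911 ≈ 0.4072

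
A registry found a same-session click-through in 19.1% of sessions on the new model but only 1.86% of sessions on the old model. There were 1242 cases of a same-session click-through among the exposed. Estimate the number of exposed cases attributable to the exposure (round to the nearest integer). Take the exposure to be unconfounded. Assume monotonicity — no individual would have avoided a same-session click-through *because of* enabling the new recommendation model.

p₁ = 0.191, p₀ = 0.0186.
PN = (p₁ − p₀)/p₁ = (0.191 − 0.0186) / 0.191 ≈ 0.90262.
Attributable cases ≈ PN × (exposed cases) = 0.90262 × 1242 ≈ 1121.05.

about 1121 cases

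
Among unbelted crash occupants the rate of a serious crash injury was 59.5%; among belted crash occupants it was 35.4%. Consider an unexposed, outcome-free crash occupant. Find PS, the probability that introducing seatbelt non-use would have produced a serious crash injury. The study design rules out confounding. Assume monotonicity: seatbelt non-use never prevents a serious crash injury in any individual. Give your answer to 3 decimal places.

PS ≈ 0.373

p₁ = 0.595, p₀ = 0.354.
Under exogeneity and monotonicity, PS = (p₁ − p₀) / (1 − p₀).
PS = (0.595 − 0.354) / (1 − 0.354) = 0.241 / 0.646 ≈ 0.3731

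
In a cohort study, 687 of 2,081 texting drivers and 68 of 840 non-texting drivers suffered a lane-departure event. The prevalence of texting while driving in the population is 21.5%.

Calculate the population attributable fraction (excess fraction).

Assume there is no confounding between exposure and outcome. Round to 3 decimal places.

PAF ≈ 0.398

p₁ = P(outcome | exposed) = 687/2081 = 0.33013
p₀ = P(outcome | unexposed) = 68/840 = 0.080952
Overall risk P(Y=1) = π·p₁ + (1−π)·p₀ = 0.215×0.33013 + 0.785×0.080952 = 0.13453.
Under exogeneity, PAF = [P(Y=1) − p₀] / P(Y=1).
PAF = (0.13453 − 0.080952) / 0.13453 ≈ 0.3982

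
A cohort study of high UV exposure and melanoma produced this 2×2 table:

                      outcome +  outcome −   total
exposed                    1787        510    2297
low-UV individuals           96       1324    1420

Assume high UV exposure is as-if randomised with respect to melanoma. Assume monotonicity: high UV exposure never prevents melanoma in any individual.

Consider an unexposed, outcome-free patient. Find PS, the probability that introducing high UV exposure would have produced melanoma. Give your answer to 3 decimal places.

p₁ = P(outcome | exposed) = 1787/2297 = 0.77797
p₀ = P(outcome | unexposed) = 96/1420 = 0.067606
Under exogeneity and monotonicity, PS = (p₁ − p₀)/(1 − p₀).
PS = (0.77797 − 0.067606) / 0.93239 ≈ 0.7619

PS ≈ 0.762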